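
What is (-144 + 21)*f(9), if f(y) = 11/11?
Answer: -123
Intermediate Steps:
f(y) = 1 (f(y) = 11*(1/11) = 1)
(-144 + 21)*f(9) = (-144 + 21)*1 = -123*1 = -123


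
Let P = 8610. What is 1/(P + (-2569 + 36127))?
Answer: 1/42168 ≈ 2.3715e-5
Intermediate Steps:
1/(P + (-2569 + 36127)) = 1/(8610 + (-2569 + 36127)) = 1/(8610 + 33558) = 1/42168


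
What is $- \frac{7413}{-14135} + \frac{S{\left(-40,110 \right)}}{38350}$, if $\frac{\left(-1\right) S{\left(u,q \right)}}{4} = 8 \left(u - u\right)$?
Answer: $\frac{7413}{14135} \approx 0.52444$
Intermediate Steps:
$S{\left(u,q \right)} = 0$ ($S{\left(u,q \right)} = - 4 \cdot 8 \left(u - u\right) = - 4 \cdot 8 \cdot 0 = \left(-4\right) 0 = 0$)
$- \frac{7413}{-14135} + \frac{S{\left(-40,110 \right)}}{38350} = - \frac{7413}{-14135} + \frac{0}{38350} = \left(-7413\right) \left(- \frac{1}{14135}\right) + 0 \cdot \frac{1}{38350} = \frac{7413}{14135} + 0 = \frac{7413}{14135}$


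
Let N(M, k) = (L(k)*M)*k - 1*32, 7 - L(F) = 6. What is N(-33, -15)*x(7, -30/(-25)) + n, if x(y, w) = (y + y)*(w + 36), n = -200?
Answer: 1204652/5 ≈ 2.4093e+5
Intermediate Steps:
L(F) = 1 (L(F) = 7 - 1*6 = 7 - 6 = 1)
N(M, k) = -32 + M*k (N(M, k) = (1*M)*k - 1*32 = M*k - 32 = -32 + M*k)
x(y, w) = 2*y*(36 + w) (x(y, w) = (2*y)*(36 + w) = 2*y*(36 + w))
N(-33, -15)*x(7, -30/(-25)) + n = (-32 - 33*(-15))*(2*7*(36 - 30/(-25))) - 200 = (-32 + 495)*(2*7*(36 - 30*(-1/25))) - 200 = 463*(2*7*(36 + 6/5)) - 200 = 463*(2*7*(186/5)) - 200 = 463*(2604/5) - 200 = 1205652/5 - 200 = 1204652/5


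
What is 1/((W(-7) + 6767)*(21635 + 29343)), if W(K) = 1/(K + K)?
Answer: 7/2414751393 ≈ 2.8988e-9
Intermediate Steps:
W(K) = 1/(2*K)
1/((W(-7) + 6767)*(21635 + 29343)) = 1/(((½)/(-7) + 6767)*(21635 + 29343)) = 1/(((½)*(-⅐) + 6767)*50978) = 1/((-1/14 + 6767)*50978) = 1/((94737/14)*50978) = 1/(2414751393/7) = 7/2414751393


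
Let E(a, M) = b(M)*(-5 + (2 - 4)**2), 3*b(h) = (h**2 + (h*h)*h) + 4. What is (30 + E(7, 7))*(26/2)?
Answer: -1326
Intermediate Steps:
b(h) = 4/3 + h**2/3 + h**3/3 (b(h) = ((h**2 + (h*h)*h) + 4)/3 = ((h**2 + h**2*h) + 4)/3 = ((h**2 + h**3) + 4)/3 = (4 + h**2 + h**3)/3 = 4/3 + h**2/3 + h**3/3)
E(a, M) = -4/3 - M**2/3 - M**3/3 (E(a, M) = (4/3 + M**2/3 + M**3/3)*(-5 + (2 - 4)**2) = (4/3 + M**2/3 + M**3/3)*(-5 + (-2)**2) = (4/3 + M**2/3 + M**3/3)*(-5 + 4) = (4/3 + M**2/3 + M**3/3)*(-1) = -4/3 - M**2/3 - M**3/3)
(30 + E(7, 7))*(26/2) = (30 + (-4/3 - 1/3*7**2 - 1/3*7**3))*(26/2) = (30 + (-4/3 - 1/3*49 - 1/3*343))*(26*(1/2)) = (30 + (-4/3 - 49/3 - 343/3))*13 = (30 - 132)*13 = -102*13 = -1326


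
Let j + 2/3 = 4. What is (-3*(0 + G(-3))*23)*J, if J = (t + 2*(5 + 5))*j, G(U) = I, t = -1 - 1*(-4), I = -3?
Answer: 15870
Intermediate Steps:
t = 3 (t = -1 + 4 = 3)
G(U) = -3
j = 10/3 (j = -⅔ + 4 = 10/3 ≈ 3.3333)
J = 230/3 (J = (3 + 2*(5 + 5))*(10/3) = (3 + 2*10)*(10/3) = (3 + 20)*(10/3) = 23*(10/3) = 230/3 ≈ 76.667)
(-3*(0 + G(-3))*23)*J = (-3*(0 - 3)*23)*(230/3) = (-3*(-3)*23)*(230/3) = (9*23)*(230/3) = 207*(230/3) = 15870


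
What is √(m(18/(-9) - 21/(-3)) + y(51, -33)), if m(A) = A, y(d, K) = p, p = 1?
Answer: √6 ≈ 2.4495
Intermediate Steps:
y(d, K) = 1
√(m(18/(-9) - 21/(-3)) + y(51, -33)) = √((18/(-9) - 21/(-3)) + 1) = √((18*(-⅑) - 21*(-⅓)) + 1) = √((-2 + 7) + 1) = √(5 + 1) = √6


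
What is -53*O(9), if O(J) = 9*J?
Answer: -4293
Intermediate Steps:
-53*O(9) = -477*9 = -53*81 = -4293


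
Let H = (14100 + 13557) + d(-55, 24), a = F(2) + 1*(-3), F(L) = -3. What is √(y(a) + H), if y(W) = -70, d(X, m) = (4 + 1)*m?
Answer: √27707 ≈ 166.45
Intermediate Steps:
d(X, m) = 5*m
a = -6 (a = -3 + 1*(-3) = -3 - 3 = -6)
H = 27777 (H = (14100 + 13557) + 5*24 = 27657 + 120 = 27777)
√(y(a) + H) = √(-70 + 27777) = √27707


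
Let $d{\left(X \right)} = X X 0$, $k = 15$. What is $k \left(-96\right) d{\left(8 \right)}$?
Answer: $0$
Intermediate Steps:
$d{\left(X \right)} = 0$ ($d{\left(X \right)} = X^{2} \cdot 0 = 0$)
$k \left(-96\right) d{\left(8 \right)} = 15 \left(-96\right) 0 = \left(-1440\right) 0 = 0$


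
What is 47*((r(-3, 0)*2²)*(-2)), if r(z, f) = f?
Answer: 0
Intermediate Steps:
47*((r(-3, 0)*2²)*(-2)) = 47*((0*2²)*(-2)) = 47*((0*4)*(-2)) = 47*(0*(-2)) = 47*0 = 0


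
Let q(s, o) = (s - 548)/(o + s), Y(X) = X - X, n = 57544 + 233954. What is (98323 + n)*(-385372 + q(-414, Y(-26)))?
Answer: -31096614867383/207 ≈ -1.5023e+11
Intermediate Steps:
n = 291498
Y(X) = 0
q(s, o) = (-548 + s)/(o + s)
(98323 + n)*(-385372 + q(-414, Y(-26))) = (98323 + 291498)*(-385372 + (-548 - 414)/(0 - 414)) = 389821*(-385372 - 962/(-414)) = 389821*(-385372 - 1/414*(-962)) = 389821*(-385372 + 481/207) = 389821*(-79771523/207) = -31096614867383/207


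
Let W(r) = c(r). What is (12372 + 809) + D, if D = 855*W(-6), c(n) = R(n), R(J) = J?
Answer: 8051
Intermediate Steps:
c(n) = n
W(r) = r
D = -5130 (D = 855*(-6) = -5130)
(12372 + 809) + D = (12372 + 809) - 5130 = 13181 - 5130 = 8051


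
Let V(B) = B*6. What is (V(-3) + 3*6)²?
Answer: 0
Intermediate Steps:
V(B) = 6*B
(V(-3) + 3*6)² = (6*(-3) + 3*6)² = (-18 + 18)² = 0² = 0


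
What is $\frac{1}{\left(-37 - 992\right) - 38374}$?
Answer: $- \frac{1}{39403} \approx -2.5379 \cdot 10^{-5}$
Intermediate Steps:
$\frac{1}{\left(-37 - 992\right) - 38374} = \frac{1}{-1029 - 38374} = \frac{1}{-39403} = - \frac{1}{39403}$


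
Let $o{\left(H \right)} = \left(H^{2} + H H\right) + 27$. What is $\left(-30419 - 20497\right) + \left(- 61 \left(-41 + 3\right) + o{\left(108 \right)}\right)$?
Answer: $-25243$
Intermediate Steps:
$o{\left(H \right)} = 27 + 2 H^{2}$ ($o{\left(H \right)} = \left(H^{2} + H^{2}\right) + 27 = 2 H^{2} + 27 = 27 + 2 H^{2}$)
$\left(-30419 - 20497\right) + \left(- 61 \left(-41 + 3\right) + o{\left(108 \right)}\right) = \left(-30419 - 20497\right) - \left(-27 - 23328 + 61 \left(-41 + 3\right)\right) = -50916 + \left(\left(-61\right) \left(-38\right) + \left(27 + 2 \cdot 11664\right)\right) = -50916 + \left(2318 + \left(27 + 23328\right)\right) = -50916 + \left(2318 + 23355\right) = -50916 + 25673 = -25243$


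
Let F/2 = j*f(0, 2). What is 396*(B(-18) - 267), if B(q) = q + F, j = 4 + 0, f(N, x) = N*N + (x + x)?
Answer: -100188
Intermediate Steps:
f(N, x) = N² + 2*x
j = 4
F = 32 (F = 2*(4*(0² + 2*2)) = 2*(4*(0 + 4)) = 2*(4*4) = 2*16 = 32)
B(q) = 32 + q (B(q) = q + 32 = 32 + q)
396*(B(-18) - 267) = 396*((32 - 18) - 267) = 396*(14 - 267) = 396*(-253) = -100188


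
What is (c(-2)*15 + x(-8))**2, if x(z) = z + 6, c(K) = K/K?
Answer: 169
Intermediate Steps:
c(K) = 1
x(z) = 6 + z
(c(-2)*15 + x(-8))**2 = (1*15 + (6 - 8))**2 = (15 - 2)**2 = 13**2 = 169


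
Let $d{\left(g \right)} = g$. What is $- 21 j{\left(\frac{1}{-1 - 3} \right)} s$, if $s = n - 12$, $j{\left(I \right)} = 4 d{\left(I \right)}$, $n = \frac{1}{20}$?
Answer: $- \frac{5019}{20} \approx -250.95$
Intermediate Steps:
$n = \frac{1}{20} \approx 0.05$
$j{\left(I \right)} = 4 I$
$s = - \frac{239}{20}$ ($s = \frac{1}{20} - 12 = - \frac{239}{20} \approx -11.95$)
$- 21 j{\left(\frac{1}{-1 - 3} \right)} s = - 21 \frac{4}{-1 - 3} \left(- \frac{239}{20}\right) = - 21 \frac{4}{-4} \left(- \frac{239}{20}\right) = - 21 \cdot 4 \left(- \frac{1}{4}\right) \left(- \frac{239}{20}\right) = \left(-21\right) \left(-1\right) \left(- \frac{239}{20}\right) = 21 \left(- \frac{239}{20}\right) = - \frac{5019}{20}$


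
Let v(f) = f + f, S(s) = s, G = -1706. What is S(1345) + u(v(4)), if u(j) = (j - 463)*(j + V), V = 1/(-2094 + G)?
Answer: -1744109/760 ≈ -2294.9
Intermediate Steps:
v(f) = 2*f
V = -1/3800 (V = 1/(-2094 - 1706) = 1/(-3800) = -1/3800 ≈ -0.00026316)
u(j) = (-463 + j)*(-1/3800 + j) (u(j) = (j - 463)*(j - 1/3800) = (-463 + j)*(-1/3800 + j))
S(1345) + u(v(4)) = 1345 + (463/3800 + (2*4)² - 1759401*4/1900) = 1345 + (463/3800 + 8² - 1759401/3800*8) = 1345 + (463/3800 + 64 - 1759401/475) = 1345 - 2766309/760 = -1744109/760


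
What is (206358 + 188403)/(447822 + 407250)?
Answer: 131587/285024 ≈ 0.46167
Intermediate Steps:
(206358 + 188403)/(447822 + 407250) = 394761/855072 = 394761*(1/855072) = 131587/285024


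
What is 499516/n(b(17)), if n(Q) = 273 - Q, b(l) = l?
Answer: 124879/64 ≈ 1951.2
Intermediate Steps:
499516/n(b(17)) = 499516/(273 - 1*17) = 499516/(273 - 17) = 499516/256 = 499516*(1/256) = 124879/64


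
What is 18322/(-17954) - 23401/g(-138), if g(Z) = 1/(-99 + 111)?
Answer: -2520858485/8977 ≈ -2.8081e+5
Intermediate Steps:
g(Z) = 1/12
18322/(-17954) - 23401/g(-138) = 18322/(-17954) - 23401/1/12 = 18322*(-1/17954) - 23401*12 = -9161/8977 - 280812 = -2520858485/8977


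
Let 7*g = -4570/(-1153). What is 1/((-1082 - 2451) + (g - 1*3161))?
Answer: -8071/54022704 ≈ -0.00014940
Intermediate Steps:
g = 4570/8071 (g = (-4570/(-1153))/7 = (-4570*(-1/1153))/7 = (⅐)*(4570/1153) = 4570/8071 ≈ 0.56623)
1/((-1082 - 2451) + (g - 1*3161)) = 1/((-1082 - 2451) + (4570/8071 - 1*3161)) = 1/(-3533 + (4570/8071 - 3161)) = 1/(-3533 - 25507861/8071) = 1/(-54022704/8071) = -8071/54022704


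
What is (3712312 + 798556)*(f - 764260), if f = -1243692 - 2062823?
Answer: -18362728682700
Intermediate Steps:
f = -3306515
(3712312 + 798556)*(f - 764260) = (3712312 + 798556)*(-3306515 - 764260) = 4510868*(-4070775) = -18362728682700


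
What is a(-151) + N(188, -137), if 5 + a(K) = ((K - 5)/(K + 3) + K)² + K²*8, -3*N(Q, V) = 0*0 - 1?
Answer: 841471402/4107 ≈ 2.0489e+5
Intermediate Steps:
N(Q, V) = ⅓ (N(Q, V) = -(0*0 - 1)/3 = -(0 - 1)/3 = -⅓*(-1) = ⅓)
a(K) = -5 + (K + (-5 + K)/(3 + K))² + 8*K² (a(K) = -5 + (((K - 5)/(K + 3) + K)² + K²*8) = -5 + (((-5 + K)/(3 + K) + K)² + 8*K²) = -5 + ((K + (-5 + K)/(3 + K))² + 8*K²) = -5 + (K + (-5 + K)/(3 + K))² + 8*K²)
a(-151) + N(188, -137) = (-5 + 8*(-151)² + (-5 + (-151)² + 4*(-151))²/(3 - 151)²) + ⅓ = (-5 + 8*22801 + (-5 + 22801 - 604)²/(-148)²) + ⅓ = (-5 + 182408 + (1/21904)*22192²) + ⅓ = (-5 + 182408 + (1/21904)*492484864) + ⅓ = (-5 + 182408 + 30780304/1369) + ⅓ = 280490011/1369 + ⅓ = 841471402/4107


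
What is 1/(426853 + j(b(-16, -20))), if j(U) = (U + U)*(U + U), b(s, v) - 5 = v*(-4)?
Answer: 1/455753 ≈ 2.1942e-6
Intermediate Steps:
b(s, v) = 5 - 4*v (b(s, v) = 5 + v*(-4) = 5 - 4*v)
j(U) = 4*U² (j(U) = (2*U)*(2*U) = 4*U²)
1/(426853 + j(b(-16, -20))) = 1/(426853 + 4*(5 - 4*(-20))²) = 1/(426853 + 4*(5 + 80)²) = 1/(426853 + 4*85²) = 1/(426853 + 4*7225) = 1/(426853 + 28900) = 1/455753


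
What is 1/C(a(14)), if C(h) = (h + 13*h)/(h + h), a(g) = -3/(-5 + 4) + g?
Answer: ⅐ ≈ 0.14286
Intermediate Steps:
a(g) = 3 + g (a(g) = -3/(-1) + g = -1*(-3) + g = 3 + g)
C(h) = 7 (C(h) = (14*h)/((2*h)) = (14*h)*(1/(2*h)) = 7)
1/C(a(14)) = 1/7 = ⅐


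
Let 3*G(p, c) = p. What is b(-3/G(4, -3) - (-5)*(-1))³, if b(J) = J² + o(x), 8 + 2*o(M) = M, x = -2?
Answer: 440711081/4096 ≈ 1.0760e+5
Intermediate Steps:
G(p, c) = p/3
o(M) = -4 + M/2
b(J) = -5 + J² (b(J) = J² + (-4 + (½)*(-2)) = J² + (-4 - 1) = J² - 5 = -5 + J²)
b(-3/G(4, -3) - (-5)*(-1))³ = (-5 + (-3/((⅓)*4) - (-5)*(-1))²)³ = (-5 + (-3/4/3 - 1*5)²)³ = (-5 + (-3*¾ - 5)²)³ = (-5 + (-9/4 - 5)²)³ = (-5 + (-29/4)²)³ = (-5 + 841/16)³ = (761/16)³ = 440711081/4096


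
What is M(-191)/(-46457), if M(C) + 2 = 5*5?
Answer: -23/46457 ≈ -0.00049508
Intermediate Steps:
M(C) = 23 (M(C) = -2 + 5*5 = -2 + 25 = 23)
M(-191)/(-46457) = 23/(-46457) = 23*(-1/46457) = -23/46457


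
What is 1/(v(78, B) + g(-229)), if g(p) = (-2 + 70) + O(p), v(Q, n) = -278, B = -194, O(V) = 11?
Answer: -1/199 ≈ -0.0050251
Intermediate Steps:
g(p) = 79 (g(p) = (-2 + 70) + 11 = 68 + 11 = 79)
1/(v(78, B) + g(-229)) = 1/(-278 + 79) = 1/(-199) = -1/199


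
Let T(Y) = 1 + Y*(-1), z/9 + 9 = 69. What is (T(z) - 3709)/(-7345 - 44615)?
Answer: 177/2165 ≈ 0.081755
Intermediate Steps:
z = 540 (z = -81 + 9*69 = -81 + 621 = 540)
T(Y) = 1 - Y
(T(z) - 3709)/(-7345 - 44615) = ((1 - 1*540) - 3709)/(-7345 - 44615) = ((1 - 540) - 3709)/(-51960) = (-539 - 3709)*(-1/51960) = -4248*(-1/51960) = 177/2165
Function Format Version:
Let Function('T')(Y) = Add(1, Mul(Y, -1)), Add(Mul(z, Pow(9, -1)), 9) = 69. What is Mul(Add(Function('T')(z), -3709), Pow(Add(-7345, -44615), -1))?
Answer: Rational(177, 2165) ≈ 0.081755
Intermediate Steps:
z = 540 (z = Add(-81, Mul(9, 69)) = Add(-81, 621) = 540)
Function('T')(Y) = Add(1, Mul(-1, Y))
Mul(Add(Function('T')(z), -3709), Pow(Add(-7345, -44615), -1)) = Mul(Add(Add(1, Mul(-1, 540)), -3709), Pow(Add(-7345, -44615), -1)) = Mul(Add(Add(1, -540), -3709), Pow(-51960, -1)) = Mul(Add(-539, -3709), Rational(-1, 51960)) = Mul(-4248, Rational(-1, 51960)) = Rational(177, 2165)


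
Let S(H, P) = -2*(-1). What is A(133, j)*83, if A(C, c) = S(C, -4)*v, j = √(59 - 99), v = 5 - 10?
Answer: -830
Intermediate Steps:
S(H, P) = 2
v = -5
j = 2*I*√10 (j = √(-40) = 2*I*√10 ≈ 6.3246*I)
A(C, c) = -10 (A(C, c) = 2*(-5) = -10)
A(133, j)*83 = -10*83 = -830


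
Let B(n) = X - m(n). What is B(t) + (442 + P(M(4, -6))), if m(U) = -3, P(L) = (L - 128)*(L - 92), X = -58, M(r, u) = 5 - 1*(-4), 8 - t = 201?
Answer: 10264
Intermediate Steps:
t = -193 (t = 8 - 1*201 = 8 - 201 = -193)
M(r, u) = 9 (M(r, u) = 5 + 4 = 9)
P(L) = (-128 + L)*(-92 + L)
B(n) = -55 (B(n) = -58 - 1*(-3) = -58 + 3 = -55)
B(t) + (442 + P(M(4, -6))) = -55 + (442 + (11776 + 9**2 - 220*9)) = -55 + (442 + (11776 + 81 - 1980)) = -55 + (442 + 9877) = -55 + 10319 = 10264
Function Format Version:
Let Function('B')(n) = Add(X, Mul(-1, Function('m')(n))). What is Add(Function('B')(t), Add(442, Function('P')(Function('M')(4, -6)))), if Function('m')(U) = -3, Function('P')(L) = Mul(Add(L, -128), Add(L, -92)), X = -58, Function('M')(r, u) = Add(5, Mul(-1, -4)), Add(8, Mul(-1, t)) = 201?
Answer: 10264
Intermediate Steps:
t = -193 (t = Add(8, Mul(-1, 201)) = Add(8, -201) = -193)
Function('M')(r, u) = 9 (Function('M')(r, u) = Add(5, 4) = 9)
Function('P')(L) = Mul(Add(-128, L), Add(-92, L))
Function('B')(n) = -55 (Function('B')(n) = Add(-58, Mul(-1, -3)) = Add(-58, 3) = -55)
Add(Function('B')(t), Add(442, Function('P')(Function('M')(4, -6)))) = Add(-55, Add(442, Add(11776, Pow(9, 2), Mul(-220, 9)))) = Add(-55, Add(442, Add(11776, 81, -1980))) = Add(-55, Add(442, 9877)) = Add(-55, 10319) = 10264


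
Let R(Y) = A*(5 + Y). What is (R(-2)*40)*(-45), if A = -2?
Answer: 10800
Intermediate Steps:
R(Y) = -10 - 2*Y (R(Y) = -2*(5 + Y) = -10 - 2*Y)
(R(-2)*40)*(-45) = ((-10 - 2*(-2))*40)*(-45) = ((-10 + 4)*40)*(-45) = -6*40*(-45) = -240*(-45) = 10800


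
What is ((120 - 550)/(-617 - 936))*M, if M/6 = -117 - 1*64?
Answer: -466980/1553 ≈ -300.70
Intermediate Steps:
M = -1086 (M = 6*(-117 - 1*64) = 6*(-117 - 64) = 6*(-181) = -1086)
((120 - 550)/(-617 - 936))*M = ((120 - 550)/(-617 - 936))*(-1086) = -430/(-1553)*(-1086) = -430*(-1/1553)*(-1086) = (430/1553)*(-1086) = -466980/1553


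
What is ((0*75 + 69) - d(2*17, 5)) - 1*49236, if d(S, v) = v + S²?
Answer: -50328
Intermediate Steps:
((0*75 + 69) - d(2*17, 5)) - 1*49236 = ((0*75 + 69) - (5 + (2*17)²)) - 1*49236 = ((0 + 69) - (5 + 34²)) - 49236 = (69 - (5 + 1156)) - 49236 = (69 - 1*1161) - 49236 = (69 - 1161) - 49236 = -1092 - 49236 = -50328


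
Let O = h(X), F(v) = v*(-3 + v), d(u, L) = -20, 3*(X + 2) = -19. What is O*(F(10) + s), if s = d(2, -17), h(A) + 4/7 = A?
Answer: -9350/21 ≈ -445.24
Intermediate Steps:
X = -25/3 (X = -2 + (1/3)*(-19) = -2 - 19/3 = -25/3 ≈ -8.3333)
h(A) = -4/7 + A
s = -20
O = -187/21 (O = -4/7 - 25/3 = -187/21 ≈ -8.9048)
O*(F(10) + s) = -187*(10*(-3 + 10) - 20)/21 = -187*(10*7 - 20)/21 = -187*(70 - 20)/21 = -187/21*50 = -9350/21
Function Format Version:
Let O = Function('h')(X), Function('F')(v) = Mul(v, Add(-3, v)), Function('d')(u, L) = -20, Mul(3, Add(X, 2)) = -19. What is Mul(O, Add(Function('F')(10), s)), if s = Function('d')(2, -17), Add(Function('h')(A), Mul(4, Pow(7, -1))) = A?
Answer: Rational(-9350, 21) ≈ -445.24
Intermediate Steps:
X = Rational(-25, 3) (X = Add(-2, Mul(Rational(1, 3), -19)) = Add(-2, Rational(-19, 3)) = Rational(-25, 3) ≈ -8.3333)
Function('h')(A) = Add(Rational(-4, 7), A)
s = -20
O = Rational(-187, 21) (O = Add(Rational(-4, 7), Rational(-25, 3)) = Rational(-187, 21) ≈ -8.9048)
Mul(O, Add(Function('F')(10), s)) = Mul(Rational(-187, 21), Add(Mul(10, Add(-3, 10)), -20)) = Mul(Rational(-187, 21), Add(Mul(10, 7), -20)) = Mul(Rational(-187, 21), Add(70, -20)) = Mul(Rational(-187, 21), 50) = Rational(-9350, 21)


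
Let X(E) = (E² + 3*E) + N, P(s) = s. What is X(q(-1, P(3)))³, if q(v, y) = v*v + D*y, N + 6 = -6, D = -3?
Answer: 21952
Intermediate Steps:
N = -12 (N = -6 - 6 = -12)
q(v, y) = v² - 3*y (q(v, y) = v*v - 3*y = v² - 3*y)
X(E) = -12 + E² + 3*E (X(E) = (E² + 3*E) - 12 = -12 + E² + 3*E)
X(q(-1, P(3)))³ = (-12 + ((-1)² - 3*3)² + 3*((-1)² - 3*3))³ = (-12 + (1 - 9)² + 3*(1 - 9))³ = (-12 + (-8)² + 3*(-8))³ = (-12 + 64 - 24)³ = 28³ = 21952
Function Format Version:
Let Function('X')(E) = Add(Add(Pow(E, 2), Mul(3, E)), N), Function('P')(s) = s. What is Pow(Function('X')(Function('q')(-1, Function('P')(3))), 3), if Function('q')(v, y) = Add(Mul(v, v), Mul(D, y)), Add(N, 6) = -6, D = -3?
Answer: 21952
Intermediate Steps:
N = -12 (N = Add(-6, -6) = -12)
Function('q')(v, y) = Add(Pow(v, 2), Mul(-3, y)) (Function('q')(v, y) = Add(Mul(v, v), Mul(-3, y)) = Add(Pow(v, 2), Mul(-3, y)))
Function('X')(E) = Add(-12, Pow(E, 2), Mul(3, E)) (Function('X')(E) = Add(Add(Pow(E, 2), Mul(3, E)), -12) = Add(-12, Pow(E, 2), Mul(3, E)))
Pow(Function('X')(Function('q')(-1, Function('P')(3))), 3) = Pow(Add(-12, Pow(Add(Pow(-1, 2), Mul(-3, 3)), 2), Mul(3, Add(Pow(-1, 2), Mul(-3, 3)))), 3) = Pow(Add(-12, Pow(Add(1, -9), 2), Mul(3, Add(1, -9))), 3) = Pow(Add(-12, Pow(-8, 2), Mul(3, -8)), 3) = Pow(Add(-12, 64, -24), 3) = Pow(28, 3) = 21952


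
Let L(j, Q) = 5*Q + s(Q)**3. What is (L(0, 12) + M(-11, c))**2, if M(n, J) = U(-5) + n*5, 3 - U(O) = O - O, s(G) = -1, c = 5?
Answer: 49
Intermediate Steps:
U(O) = 3 (U(O) = 3 - (O - O) = 3 - 1*0 = 3 + 0 = 3)
L(j, Q) = -1 + 5*Q (L(j, Q) = 5*Q + (-1)**3 = 5*Q - 1 = -1 + 5*Q)
M(n, J) = 3 + 5*n (M(n, J) = 3 + n*5 = 3 + 5*n)
(L(0, 12) + M(-11, c))**2 = ((-1 + 5*12) + (3 + 5*(-11)))**2 = ((-1 + 60) + (3 - 55))**2 = (59 - 52)**2 = 7**2 = 49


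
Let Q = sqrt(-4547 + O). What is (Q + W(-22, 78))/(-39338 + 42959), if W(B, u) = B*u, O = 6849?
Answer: -572/1207 + sqrt(2302)/3621 ≈ -0.46065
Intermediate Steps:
Q = sqrt(2302) (Q = sqrt(-4547 + 6849) = sqrt(2302) ≈ 47.979)
(Q + W(-22, 78))/(-39338 + 42959) = (sqrt(2302) - 22*78)/(-39338 + 42959) = (sqrt(2302) - 1716)/3621 = (-1716 + sqrt(2302))*(1/3621) = -572/1207 + sqrt(2302)/3621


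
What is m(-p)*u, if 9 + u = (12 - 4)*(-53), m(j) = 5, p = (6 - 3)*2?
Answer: -2165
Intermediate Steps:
p = 6 (p = 3*2 = 6)
u = -433 (u = -9 + (12 - 4)*(-53) = -9 + 8*(-53) = -9 - 424 = -433)
m(-p)*u = 5*(-433) = -2165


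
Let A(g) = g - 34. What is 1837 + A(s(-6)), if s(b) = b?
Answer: 1797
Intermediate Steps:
A(g) = -34 + g
1837 + A(s(-6)) = 1837 + (-34 - 6) = 1837 - 40 = 1797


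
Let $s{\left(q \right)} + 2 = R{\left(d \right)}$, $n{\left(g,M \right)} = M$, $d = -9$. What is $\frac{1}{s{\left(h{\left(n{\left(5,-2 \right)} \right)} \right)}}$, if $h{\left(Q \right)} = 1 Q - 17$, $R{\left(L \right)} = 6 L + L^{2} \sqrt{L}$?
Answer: $- \frac{56}{62185} - \frac{243 i}{62185} \approx -0.00090054 - 0.0039077 i$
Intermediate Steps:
$R{\left(L \right)} = L^{\frac{5}{2}} + 6 L$ ($R{\left(L \right)} = 6 L + L^{\frac{5}{2}} = L^{\frac{5}{2}} + 6 L$)
$h{\left(Q \right)} = -17 + Q$ ($h{\left(Q \right)} = Q - 17 = -17 + Q$)
$s{\left(q \right)} = -56 + 243 i$ ($s{\left(q \right)} = -2 + \left(\left(-9\right)^{\frac{5}{2}} + 6 \left(-9\right)\right) = -2 - \left(54 - 243 i\right) = -56 + 243 i$)
$\frac{1}{s{\left(h{\left(n{\left(5,-2 \right)} \right)} \right)}} = \frac{1}{-56 + 243 i} = \frac{-56 - 243 i}{62185}$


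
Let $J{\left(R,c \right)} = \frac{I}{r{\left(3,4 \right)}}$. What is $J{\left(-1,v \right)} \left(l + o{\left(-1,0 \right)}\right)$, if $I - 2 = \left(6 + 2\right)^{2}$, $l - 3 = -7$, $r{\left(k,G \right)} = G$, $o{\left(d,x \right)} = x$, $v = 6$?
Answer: $-66$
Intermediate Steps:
$l = -4$ ($l = 3 - 7 = -4$)
$I = 66$ ($I = 2 + \left(6 + 2\right)^{2} = 2 + 8^{2} = 2 + 64 = 66$)
$J{\left(R,c \right)} = \frac{33}{2}$ ($J{\left(R,c \right)} = \frac{66}{4} = 66 \cdot \frac{1}{4} = \frac{33}{2}$)
$J{\left(-1,v \right)} \left(l + o{\left(-1,0 \right)}\right) = \frac{33 \left(-4 + 0\right)}{2} = \frac{33}{2} \left(-4\right) = -66$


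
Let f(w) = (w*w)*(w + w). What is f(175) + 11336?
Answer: 10730086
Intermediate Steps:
f(w) = 2*w³ (f(w) = w²*(2*w) = 2*w³)
f(175) + 11336 = 2*175³ + 11336 = 2*5359375 + 11336 = 10718750 + 11336 = 10730086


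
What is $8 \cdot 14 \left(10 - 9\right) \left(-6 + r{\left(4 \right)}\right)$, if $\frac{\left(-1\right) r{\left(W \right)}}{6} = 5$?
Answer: $-4032$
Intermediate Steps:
$r{\left(W \right)} = -30$ ($r{\left(W \right)} = \left(-6\right) 5 = -30$)
$8 \cdot 14 \left(10 - 9\right) \left(-6 + r{\left(4 \right)}\right) = 8 \cdot 14 \left(10 - 9\right) \left(-6 - 30\right) = 112 \left(10 - 9\right) \left(-36\right) = 112 \cdot 1 \left(-36\right) = 112 \left(-36\right) = -4032$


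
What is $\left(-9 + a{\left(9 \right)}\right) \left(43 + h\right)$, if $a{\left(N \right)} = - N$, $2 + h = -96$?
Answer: $990$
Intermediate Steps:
$h = -98$ ($h = -2 - 96 = -98$)
$\left(-9 + a{\left(9 \right)}\right) \left(43 + h\right) = \left(-9 - 9\right) \left(43 - 98\right) = \left(-9 - 9\right) \left(-55\right) = \left(-18\right) \left(-55\right) = 990$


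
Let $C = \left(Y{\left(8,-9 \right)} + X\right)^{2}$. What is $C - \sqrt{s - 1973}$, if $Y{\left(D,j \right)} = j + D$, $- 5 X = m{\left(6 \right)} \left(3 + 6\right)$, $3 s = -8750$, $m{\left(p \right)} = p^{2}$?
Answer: $\frac{108241}{25} - \frac{i \sqrt{44007}}{3} \approx 4329.6 - 69.926 i$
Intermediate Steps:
$s = - \frac{8750}{3}$ ($s = \frac{1}{3} \left(-8750\right) = - \frac{8750}{3} \approx -2916.7$)
$X = - \frac{324}{5}$ ($X = - \frac{6^{2} \left(3 + 6\right)}{5} = - \frac{36 \cdot 9}{5} = \left(- \frac{1}{5}\right) 324 = - \frac{324}{5} \approx -64.8$)
$Y{\left(D,j \right)} = D + j$
$C = \frac{108241}{25}$ ($C = \left(\left(8 - 9\right) - \frac{324}{5}\right)^{2} = \left(-1 - \frac{324}{5}\right)^{2} = \left(- \frac{329}{5}\right)^{2} = \frac{108241}{25} \approx 4329.6$)
$C - \sqrt{s - 1973} = \frac{108241}{25} - \sqrt{- \frac{8750}{3} - 1973} = \frac{108241}{25} - \sqrt{- \frac{14669}{3}} = \frac{108241}{25} - \frac{i \sqrt{44007}}{3}$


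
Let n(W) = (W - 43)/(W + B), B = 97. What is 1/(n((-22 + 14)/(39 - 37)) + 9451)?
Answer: 93/878896 ≈ 0.00010581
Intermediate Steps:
n(W) = (-43 + W)/(97 + W) (n(W) = (W - 43)/(W + 97) = (-43 + W)/(97 + W))
1/(n((-22 + 14)/(39 - 37)) + 9451) = 1/((-43 + (-22 + 14)/(39 - 37))/(97 + (-22 + 14)/(39 - 37)) + 9451) = 1/((-43 - 8/2)/(97 - 8/2) + 9451) = 1/((-43 - 8*½)/(97 - 8*½) + 9451) = 1/((-43 - 4)/(97 - 4) + 9451) = 1/(-47/93 + 9451) = 1/(878896/93) = 93/878896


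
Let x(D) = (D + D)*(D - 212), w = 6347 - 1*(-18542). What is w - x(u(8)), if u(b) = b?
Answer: 28153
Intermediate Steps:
w = 24889 (w = 6347 + 18542 = 24889)
x(D) = 2*D*(-212 + D) (x(D) = (2*D)*(-212 + D) = 2*D*(-212 + D))
w - x(u(8)) = 24889 - 2*8*(-212 + 8) = 24889 - 2*8*(-204) = 24889 - 1*(-3264) = 24889 + 3264 = 28153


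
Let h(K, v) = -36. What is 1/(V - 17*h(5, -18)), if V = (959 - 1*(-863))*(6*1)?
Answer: 1/11544 ≈ 8.6625e-5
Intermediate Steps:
V = 10932 (V = (959 + 863)*6 = 1822*6 = 10932)
1/(V - 17*h(5, -18)) = 1/(10932 - 17*(-36)) = 1/(10932 + 612) = 1/11544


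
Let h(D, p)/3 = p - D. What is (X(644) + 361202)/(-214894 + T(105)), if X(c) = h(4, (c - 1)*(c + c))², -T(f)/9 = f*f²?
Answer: -6172939372802/10633519 ≈ -5.8052e+5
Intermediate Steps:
h(D, p) = -3*D + 3*p (h(D, p) = 3*(p - D) = -3*D + 3*p)
T(f) = -9*f³ (T(f) = -9*f*f² = -9*f³)
X(c) = (-12 + 6*c*(-1 + c))² (X(c) = (-3*4 + 3*((c - 1)*(c + c)))² = (-12 + 3*((-1 + c)*(2*c)))² = (-12 + 3*(2*c*(-1 + c)))² = (-12 + 6*c*(-1 + c))²)
(X(644) + 361202)/(-214894 + T(105)) = (36*(-2 + 644*(-1 + 644))² + 361202)/(-214894 - 9*105³) = (36*(-2 + 644*643)² + 361202)/(-214894 - 9*1157625) = (36*(-2 + 414092)² + 361202)/(-214894 - 10418625) = (36*414090² + 361202)/(-10633519) = (36*171470528100 + 361202)*(-1/10633519) = (6172939011600 + 361202)*(-1/10633519) = 6172939372802*(-1/10633519) = -6172939372802/10633519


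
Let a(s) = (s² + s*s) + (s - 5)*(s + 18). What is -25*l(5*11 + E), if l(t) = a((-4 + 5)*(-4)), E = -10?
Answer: 2350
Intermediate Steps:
a(s) = 2*s² + (-5 + s)*(18 + s) (a(s) = (s² + s²) + (-5 + s)*(18 + s) = 2*s² + (-5 + s)*(18 + s))
l(t) = -94 (l(t) = -90 + 3*((-4 + 5)*(-4))² + 13*((-4 + 5)*(-4)) = -90 + 3*(1*(-4))² + 13*(1*(-4)) = -90 + 3*(-4)² + 13*(-4) = -90 + 3*16 - 52 = -90 + 48 - 52 = -94)
-25*l(5*11 + E) = -25*(-94) = 2350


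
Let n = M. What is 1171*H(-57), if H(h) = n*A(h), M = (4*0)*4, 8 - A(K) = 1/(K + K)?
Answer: 0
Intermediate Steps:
A(K) = 8 - 1/(2*K) (A(K) = 8 - 1/(K + K) = 8 - 1/(2*K))
M = 0 (M = 0*4 = 0)
n = 0
H(h) = 0 (H(h) = 0*(8 - 1/(2*h)) = 0)
1171*H(-57) = 1171*0 = 0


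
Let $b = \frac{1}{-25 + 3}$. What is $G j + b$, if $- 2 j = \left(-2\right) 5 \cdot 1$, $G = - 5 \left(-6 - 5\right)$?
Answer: $\frac{6049}{22} \approx 274.95$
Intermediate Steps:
$b = - \frac{1}{22}$ ($b = \frac{1}{-22} = - \frac{1}{22} \approx -0.045455$)
$G = 55$ ($G = \left(-5\right) \left(-11\right) = 55$)
$j = 5$ ($j = - \frac{\left(-2\right) 5 \cdot 1}{2} = - \frac{\left(-10\right) 1}{2} = \left(- \frac{1}{2}\right) \left(-10\right) = 5$)
$G j + b = 55 \cdot 5 - \frac{1}{22} = 275 - \frac{1}{22} = \frac{6049}{22}$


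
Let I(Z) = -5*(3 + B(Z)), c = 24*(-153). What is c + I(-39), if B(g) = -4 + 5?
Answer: -3692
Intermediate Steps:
B(g) = 1
c = -3672
I(Z) = -20 (I(Z) = -5*(3 + 1) = -5*4 = -20)
c + I(-39) = -3672 - 20 = -3692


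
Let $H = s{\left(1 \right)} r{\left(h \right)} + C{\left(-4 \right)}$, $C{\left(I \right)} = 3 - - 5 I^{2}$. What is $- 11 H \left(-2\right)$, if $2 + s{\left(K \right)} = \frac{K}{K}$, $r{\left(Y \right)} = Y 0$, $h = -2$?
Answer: $1826$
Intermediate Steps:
$r{\left(Y \right)} = 0$
$s{\left(K \right)} = -1$ ($s{\left(K \right)} = -2 + \frac{K}{K} = -2 + 1 = -1$)
$C{\left(I \right)} = 3 + 5 I^{2}$
$H = 83$ ($H = \left(-1\right) 0 + \left(3 + 5 \left(-4\right)^{2}\right) = 0 + \left(3 + 5 \cdot 16\right) = 0 + \left(3 + 80\right) = 0 + 83 = 83$)
$- 11 H \left(-2\right) = \left(-11\right) 83 \left(-2\right) = \left(-913\right) \left(-2\right) = 1826$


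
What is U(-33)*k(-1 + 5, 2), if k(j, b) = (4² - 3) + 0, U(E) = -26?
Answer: -338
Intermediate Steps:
k(j, b) = 13 (k(j, b) = (16 - 3) + 0 = 13 + 0 = 13)
U(-33)*k(-1 + 5, 2) = -26*13 = -338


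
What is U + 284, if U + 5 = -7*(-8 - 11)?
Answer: 412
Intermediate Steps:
U = 128 (U = -5 - 7*(-8 - 11) = -5 - 7*(-19) = -5 + 133 = 128)
U + 284 = 128 + 284 = 412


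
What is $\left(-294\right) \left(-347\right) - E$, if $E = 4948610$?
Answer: $-4846592$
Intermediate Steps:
$\left(-294\right) \left(-347\right) - E = \left(-294\right) \left(-347\right) - 4948610 = 102018 - 4948610 = -4846592$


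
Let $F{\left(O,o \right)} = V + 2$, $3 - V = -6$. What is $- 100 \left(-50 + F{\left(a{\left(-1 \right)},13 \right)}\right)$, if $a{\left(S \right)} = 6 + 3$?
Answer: $3900$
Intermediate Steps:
$a{\left(S \right)} = 9$
$V = 9$ ($V = 3 - -6 = 3 + 6 = 9$)
$F{\left(O,o \right)} = 11$ ($F{\left(O,o \right)} = 9 + 2 = 11$)
$- 100 \left(-50 + F{\left(a{\left(-1 \right)},13 \right)}\right) = - 100 \left(-50 + 11\right) = \left(-100\right) \left(-39\right) = 3900$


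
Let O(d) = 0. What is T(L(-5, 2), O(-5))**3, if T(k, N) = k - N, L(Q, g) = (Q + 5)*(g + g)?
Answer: 0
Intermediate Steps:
L(Q, g) = 2*g*(5 + Q) (L(Q, g) = (5 + Q)*(2*g) = 2*g*(5 + Q))
T(L(-5, 2), O(-5))**3 = (2*2*(5 - 5) - 1*0)**3 = (2*2*0 + 0)**3 = (0 + 0)**3 = 0**3 = 0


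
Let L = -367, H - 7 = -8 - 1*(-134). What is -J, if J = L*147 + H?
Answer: 53816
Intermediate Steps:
H = 133 (H = 7 + (-8 - 1*(-134)) = 7 + (-8 + 134) = 7 + 126 = 133)
J = -53816 (J = -367*147 + 133 = -53949 + 133 = -53816)
-J = -1*(-53816) = 53816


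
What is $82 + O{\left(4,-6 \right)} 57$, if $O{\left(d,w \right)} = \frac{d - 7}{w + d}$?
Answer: $\frac{335}{2} \approx 167.5$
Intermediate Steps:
$O{\left(d,w \right)} = \frac{-7 + d}{d + w}$
$82 + O{\left(4,-6 \right)} 57 = 82 + \frac{-7 + 4}{4 - 6} \cdot 57 = 82 + \frac{1}{-2} \left(-3\right) 57 = 82 + \left(- \frac{1}{2}\right) \left(-3\right) 57 = 82 + \frac{3}{2} \cdot 57 = 82 + \frac{171}{2} = \frac{335}{2}$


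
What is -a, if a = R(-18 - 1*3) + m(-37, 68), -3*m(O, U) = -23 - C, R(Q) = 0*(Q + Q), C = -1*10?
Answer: -13/3 ≈ -4.3333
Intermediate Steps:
C = -10
R(Q) = 0 (R(Q) = 0*(2*Q) = 0)
m(O, U) = 13/3 (m(O, U) = -(-23 - 1*(-10))/3 = -(-23 + 10)/3 = -⅓*(-13) = 13/3)
a = 13/3 (a = 0 + 13/3 = 13/3 ≈ 4.3333)
-a = -1*13/3 = -13/3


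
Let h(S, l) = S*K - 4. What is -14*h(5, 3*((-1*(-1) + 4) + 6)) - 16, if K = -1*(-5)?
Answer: -310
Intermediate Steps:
K = 5
h(S, l) = -4 + 5*S (h(S, l) = S*5 - 4 = 5*S - 4 = -4 + 5*S)
-14*h(5, 3*((-1*(-1) + 4) + 6)) - 16 = -14*(-4 + 5*5) - 16 = -14*(-4 + 25) - 16 = -14*21 - 16 = -294 - 16 = -310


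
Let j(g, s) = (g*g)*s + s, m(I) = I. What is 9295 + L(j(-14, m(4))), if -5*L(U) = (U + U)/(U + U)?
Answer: 46474/5 ≈ 9294.8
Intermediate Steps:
j(g, s) = s + s*g**2 (j(g, s) = g**2*s + s = s*g**2 + s = s + s*g**2)
L(U) = -1/5 (L(U) = -(U + U)/(5*(U + U)) = -2*U/(5*(2*U)) = -2*U*1/(2*U)/5 = -1/5*1 = -1/5)
9295 + L(j(-14, m(4))) = 9295 - 1/5 = 46474/5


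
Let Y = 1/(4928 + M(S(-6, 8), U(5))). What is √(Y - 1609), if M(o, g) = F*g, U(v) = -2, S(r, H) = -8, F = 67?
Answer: I*√36978734730/4794 ≈ 40.112*I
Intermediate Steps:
M(o, g) = 67*g
Y = 1/4794 (Y = 1/(4928 + 67*(-2)) = 1/(4928 - 134) = 1/4794 ≈ 0.00020859)
√(Y - 1609) = √(1/4794 - 1609) = √(-7713545/4794) = I*√36978734730/4794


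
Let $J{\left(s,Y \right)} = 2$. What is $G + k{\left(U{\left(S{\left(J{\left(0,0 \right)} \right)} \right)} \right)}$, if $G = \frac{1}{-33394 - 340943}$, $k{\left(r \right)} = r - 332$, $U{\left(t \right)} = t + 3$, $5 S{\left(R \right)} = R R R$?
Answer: $- \frac{612789674}{1871685} \approx -327.4$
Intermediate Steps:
$S{\left(R \right)} = \frac{R^{3}}{5}$ ($S{\left(R \right)} = \frac{R R R}{5} = \frac{R R^{2}}{5} = \frac{R^{3}}{5}$)
$U{\left(t \right)} = 3 + t$
$k{\left(r \right)} = -332 + r$ ($k{\left(r \right)} = r - 332 = -332 + r$)
$G = - \frac{1}{374337}$ ($G = \frac{1}{-374337} = - \frac{1}{374337} \approx -2.6714 \cdot 10^{-6}$)
$G + k{\left(U{\left(S{\left(J{\left(0,0 \right)} \right)} \right)} \right)} = - \frac{1}{374337} - \left(329 - \frac{8}{5}\right) = - \frac{1}{374337} + \left(-332 + \left(3 + \frac{1}{5} \cdot 8\right)\right) = - \frac{1}{374337} + \left(-332 + \left(3 + \frac{8}{5}\right)\right) = - \frac{1}{374337} + \left(-332 + \frac{23}{5}\right) = - \frac{1}{374337} - \frac{1637}{5} = - \frac{612789674}{1871685}$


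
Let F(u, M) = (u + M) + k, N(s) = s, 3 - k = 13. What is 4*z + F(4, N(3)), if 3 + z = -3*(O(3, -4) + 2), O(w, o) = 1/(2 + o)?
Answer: -33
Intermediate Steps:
k = -10 (k = 3 - 1*13 = 3 - 13 = -10)
F(u, M) = -10 + M + u (F(u, M) = (u + M) - 10 = (M + u) - 10 = -10 + M + u)
z = -15/2 (z = -3 - 3*(1/(2 - 4) + 2) = -3 - 3*(1/(-2) + 2) = -3 - 3*(-½ + 2) = -3 - 3*3/2 = -3 - 9/2 = -15/2 ≈ -7.5000)
4*z + F(4, N(3)) = 4*(-15/2) + (-10 + 3 + 4) = -30 - 3 = -33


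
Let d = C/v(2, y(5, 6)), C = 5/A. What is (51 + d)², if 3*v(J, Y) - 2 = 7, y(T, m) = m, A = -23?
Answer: 12348196/4761 ≈ 2593.6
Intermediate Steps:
C = -5/23 (C = 5/(-23) = 5*(-1/23) = -5/23 ≈ -0.21739)
v(J, Y) = 3 (v(J, Y) = ⅔ + (⅓)*7 = ⅔ + 7/3 = 3)
d = -5/69 (d = -5/23/3 = -5/23*⅓ = -5/69 ≈ -0.072464)
(51 + d)² = (51 - 5/69)² = (3514/69)² = 12348196/4761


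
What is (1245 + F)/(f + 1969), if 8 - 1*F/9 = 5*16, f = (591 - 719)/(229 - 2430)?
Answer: 1313997/4333897 ≈ 0.30319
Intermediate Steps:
f = 128/2201 (f = -128/(-2201) = -128*(-1/2201) = 128/2201 ≈ 0.058155)
F = -648 (F = 72 - 45*16 = 72 - 9*80 = 72 - 720 = -648)
(1245 + F)/(f + 1969) = (1245 - 648)/(128/2201 + 1969) = 597/(4333897/2201) = 597*(2201/4333897) = 1313997/4333897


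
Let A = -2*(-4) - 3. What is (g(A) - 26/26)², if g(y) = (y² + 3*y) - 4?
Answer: 1225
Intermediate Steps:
A = 5 (A = 8 - 3 = 5)
g(y) = -4 + y² + 3*y
(g(A) - 26/26)² = ((-4 + 5² + 3*5) - 26/26)² = ((-4 + 25 + 15) - 26*1/26)² = (36 - 1)² = 35² = 1225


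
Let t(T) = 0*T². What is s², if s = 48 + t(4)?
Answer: 2304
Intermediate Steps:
t(T) = 0
s = 48 (s = 48 + 0 = 48)
s² = 48² = 2304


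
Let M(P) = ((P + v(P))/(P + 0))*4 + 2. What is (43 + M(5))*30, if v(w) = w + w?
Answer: 1710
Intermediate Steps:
v(w) = 2*w
M(P) = 14 (M(P) = ((P + 2*P)/(P + 0))*4 + 2 = ((3*P)/P)*4 + 2 = 3*4 + 2 = 12 + 2 = 14)
(43 + M(5))*30 = (43 + 14)*30 = 57*30 = 1710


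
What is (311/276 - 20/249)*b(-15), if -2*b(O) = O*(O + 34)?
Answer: 2277435/15272 ≈ 149.12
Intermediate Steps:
b(O) = -O*(34 + O)/2 (b(O) = -O*(O + 34)/2 = -O*(34 + O)/2)
(311/276 - 20/249)*b(-15) = (311/276 - 20/249)*(-½*(-15)*(34 - 15)) = (311*(1/276) - 20*1/249)*(-½*(-15)*19) = (311/276 - 20/249)*(285/2) = (7991/7636)*(285/2) = 2277435/15272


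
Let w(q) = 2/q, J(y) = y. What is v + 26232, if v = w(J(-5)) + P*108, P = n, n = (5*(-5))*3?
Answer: 90658/5 ≈ 18132.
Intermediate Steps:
n = -75 (n = -25*3 = -75)
P = -75
v = -40502/5 (v = 2/(-5) - 75*108 = 2*(-⅕) - 8100 = -⅖ - 8100 = -40502/5 ≈ -8100.4)
v + 26232 = -40502/5 + 26232 = 90658/5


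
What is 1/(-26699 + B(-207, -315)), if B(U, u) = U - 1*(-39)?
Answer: -1/26867 ≈ -3.7220e-5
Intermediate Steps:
B(U, u) = 39 + U (B(U, u) = U + 39 = 39 + U)
1/(-26699 + B(-207, -315)) = 1/(-26699 + (39 - 207)) = 1/(-26699 - 168) = 1/(-26867) = -1/26867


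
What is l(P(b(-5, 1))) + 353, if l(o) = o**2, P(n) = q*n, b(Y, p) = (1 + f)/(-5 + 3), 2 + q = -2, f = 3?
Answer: 417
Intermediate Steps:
q = -4 (q = -2 - 2 = -4)
b(Y, p) = -2 (b(Y, p) = (1 + 3)/(-5 + 3) = 4/(-2) = 4*(-1/2) = -2)
P(n) = -4*n
l(P(b(-5, 1))) + 353 = (-4*(-2))**2 + 353 = 8**2 + 353 = 64 + 353 = 417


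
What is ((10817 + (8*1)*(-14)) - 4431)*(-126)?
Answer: -790524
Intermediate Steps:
((10817 + (8*1)*(-14)) - 4431)*(-126) = ((10817 + 8*(-14)) - 4431)*(-126) = ((10817 - 112) - 4431)*(-126) = (10705 - 4431)*(-126) = 6274*(-126) = -790524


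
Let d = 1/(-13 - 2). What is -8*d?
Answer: 8/15 ≈ 0.53333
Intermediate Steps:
d = -1/15 (d = 1/(-15) = -1/15 ≈ -0.066667)
-8*d = -8*(-1/15) = 8/15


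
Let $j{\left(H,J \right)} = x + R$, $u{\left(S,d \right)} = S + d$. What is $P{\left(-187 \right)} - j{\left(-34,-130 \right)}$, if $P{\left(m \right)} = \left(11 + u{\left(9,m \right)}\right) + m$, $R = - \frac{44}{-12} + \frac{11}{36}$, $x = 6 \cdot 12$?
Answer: $- \frac{15479}{36} \approx -429.97$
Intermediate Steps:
$x = 72$
$R = \frac{143}{36}$ ($R = \left(-44\right) \left(- \frac{1}{12}\right) + 11 \cdot \frac{1}{36} = \frac{11}{3} + \frac{11}{36} = \frac{143}{36} \approx 3.9722$)
$P{\left(m \right)} = 20 + 2 m$ ($P{\left(m \right)} = \left(11 + \left(9 + m\right)\right) + m = \left(20 + m\right) + m = 20 + 2 m$)
$j{\left(H,J \right)} = \frac{2735}{36}$ ($j{\left(H,J \right)} = 72 + \frac{143}{36} = \frac{2735}{36}$)
$P{\left(-187 \right)} - j{\left(-34,-130 \right)} = \left(20 + 2 \left(-187\right)\right) - \frac{2735}{36} = \left(20 - 374\right) - \frac{2735}{36} = -354 - \frac{2735}{36} = - \frac{15479}{36}$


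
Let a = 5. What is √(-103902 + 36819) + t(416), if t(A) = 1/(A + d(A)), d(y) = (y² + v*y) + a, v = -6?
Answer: 1/170981 + I*√67083 ≈ 5.8486e-6 + 259.0*I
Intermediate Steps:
d(y) = 5 + y² - 6*y (d(y) = (y² - 6*y) + 5 = 5 + y² - 6*y)
t(A) = 1/(5 + A² - 5*A) (t(A) = 1/(A + (5 + A² - 6*A)) = 1/(5 + A² - 5*A))
√(-103902 + 36819) + t(416) = √(-103902 + 36819) + 1/(5 + 416² - 5*416) = √(-67083) + 1/(5 + 173056 - 2080) = I*√67083 + 1/170981 = 1/170981 + I*√67083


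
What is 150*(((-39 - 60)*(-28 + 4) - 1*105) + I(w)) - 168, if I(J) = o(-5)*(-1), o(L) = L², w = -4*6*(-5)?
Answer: 336732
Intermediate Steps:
w = 120 (w = -24*(-5) = 120)
I(J) = -25 (I(J) = (-5)²*(-1) = 25*(-1) = -25)
150*(((-39 - 60)*(-28 + 4) - 1*105) + I(w)) - 168 = 150*(((-39 - 60)*(-28 + 4) - 1*105) - 25) - 168 = 150*((-99*(-24) - 105) - 25) - 168 = 150*((2376 - 105) - 25) - 168 = 150*(2271 - 25) - 168 = 150*2246 - 168 = 336900 - 168 = 336732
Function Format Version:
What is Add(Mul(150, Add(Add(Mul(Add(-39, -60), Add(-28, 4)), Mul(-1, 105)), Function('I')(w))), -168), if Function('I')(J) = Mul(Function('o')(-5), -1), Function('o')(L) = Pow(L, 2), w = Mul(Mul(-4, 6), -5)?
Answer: 336732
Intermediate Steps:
w = 120 (w = Mul(-24, -5) = 120)
Function('I')(J) = -25 (Function('I')(J) = Mul(Pow(-5, 2), -1) = Mul(25, -1) = -25)
Add(Mul(150, Add(Add(Mul(Add(-39, -60), Add(-28, 4)), Mul(-1, 105)), Function('I')(w))), -168) = Add(Mul(150, Add(Add(Mul(Add(-39, -60), Add(-28, 4)), Mul(-1, 105)), -25)), -168) = Add(Mul(150, Add(Add(Mul(-99, -24), -105), -25)), -168) = Add(Mul(150, Add(Add(2376, -105), -25)), -168) = Add(Mul(150, Add(2271, -25)), -168) = Add(Mul(150, 2246), -168) = Add(336900, -168) = 336732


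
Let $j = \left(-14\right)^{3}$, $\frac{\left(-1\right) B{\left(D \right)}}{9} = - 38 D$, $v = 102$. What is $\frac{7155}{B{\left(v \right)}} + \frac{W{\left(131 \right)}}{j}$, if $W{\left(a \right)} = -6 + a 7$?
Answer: $- \frac{112463}{886312} \approx -0.12689$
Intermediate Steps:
$B{\left(D \right)} = 342 D$ ($B{\left(D \right)} = - 9 \left(- 38 D\right) = 342 D$)
$j = -2744$
$W{\left(a \right)} = -6 + 7 a$
$\frac{7155}{B{\left(v \right)}} + \frac{W{\left(131 \right)}}{j} = \frac{7155}{342 \cdot 102} + \frac{-6 + 7 \cdot 131}{-2744} = \frac{7155}{34884} + \left(-6 + 917\right) \left(- \frac{1}{2744}\right) = 7155 \cdot \frac{1}{34884} + 911 \left(- \frac{1}{2744}\right) = \frac{265}{1292} - \frac{911}{2744} = - \frac{112463}{886312}$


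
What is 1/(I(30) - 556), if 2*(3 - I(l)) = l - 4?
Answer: -1/566 ≈ -0.0017668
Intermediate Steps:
I(l) = 5 - l/2 (I(l) = 3 - (l - 4)/2 = 3 - (-4 + l)/2 = 3 + (2 - l/2) = 5 - l/2)
1/(I(30) - 556) = 1/((5 - ½*30) - 556) = 1/((5 - 15) - 556) = 1/(-10 - 556) = 1/(-566) = -1/566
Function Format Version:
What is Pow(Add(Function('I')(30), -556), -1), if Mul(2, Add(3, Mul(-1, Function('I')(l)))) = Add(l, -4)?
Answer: Rational(-1, 566) ≈ -0.0017668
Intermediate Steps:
Function('I')(l) = Add(5, Mul(Rational(-1, 2), l)) (Function('I')(l) = Add(3, Mul(Rational(-1, 2), Add(l, -4))) = Add(3, Mul(Rational(-1, 2), Add(-4, l))) = Add(3, Add(2, Mul(Rational(-1, 2), l))) = Add(5, Mul(Rational(-1, 2), l)))
Pow(Add(Function('I')(30), -556), -1) = Pow(Add(Add(5, Mul(Rational(-1, 2), 30)), -556), -1) = Pow(Add(Add(5, -15), -556), -1) = Pow(Add(-10, -556), -1) = Pow(-566, -1) = Rational(-1, 566)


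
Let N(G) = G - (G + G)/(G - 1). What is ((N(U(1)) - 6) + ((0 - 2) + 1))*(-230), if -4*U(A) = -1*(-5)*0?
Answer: 1610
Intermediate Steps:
U(A) = 0 (U(A) = -(-1*(-5))*0/4 = -5*0/4 = -1/4*0 = 0)
N(G) = G - 2*G/(-1 + G)
((N(U(1)) - 6) + ((0 - 2) + 1))*(-230) = ((0*(-3 + 0)/(-1 + 0) - 6) + ((0 - 2) + 1))*(-230) = ((0*(-3)/(-1) - 6) + (-2 + 1))*(-230) = ((0*(-1)*(-3) - 6) - 1)*(-230) = ((0 - 6) - 1)*(-230) = (-6 - 1)*(-230) = -7*(-230) = 1610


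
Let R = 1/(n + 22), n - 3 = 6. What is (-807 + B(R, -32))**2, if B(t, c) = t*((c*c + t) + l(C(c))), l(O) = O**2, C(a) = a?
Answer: 506998113444/923521 ≈ 5.4898e+5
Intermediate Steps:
n = 9 (n = 3 + 6 = 9)
R = 1/31 (R = 1/(9 + 22) = 1/31 ≈ 0.032258)
B(t, c) = t*(t + 2*c**2) (B(t, c) = t*((c*c + t) + c**2) = t*((c**2 + t) + c**2) = t*((t + c**2) + c**2) = t*(t + 2*c**2))
(-807 + B(R, -32))**2 = (-807 + (1/31 + 2*(-32)**2)/31)**2 = (-807 + (1/31 + 2*1024)/31)**2 = (-807 + (1/31 + 2048)/31)**2 = (-807 + (1/31)*(63489/31))**2 = (-807 + 63489/961)**2 = (-712038/961)**2 = 506998113444/923521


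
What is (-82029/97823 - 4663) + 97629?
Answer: 9094130989/97823 ≈ 92965.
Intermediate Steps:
(-82029/97823 - 4663) + 97629 = -456230678/97823 + 97629 = 9094130989/97823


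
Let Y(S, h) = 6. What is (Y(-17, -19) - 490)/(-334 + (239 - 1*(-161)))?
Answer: -22/3 ≈ -7.3333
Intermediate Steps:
(Y(-17, -19) - 490)/(-334 + (239 - 1*(-161))) = (6 - 490)/(-334 + (239 - 1*(-161))) = -484/(-334 + (239 + 161)) = -484/(-334 + 400) = -484/66 = -484*1/66 = -22/3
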